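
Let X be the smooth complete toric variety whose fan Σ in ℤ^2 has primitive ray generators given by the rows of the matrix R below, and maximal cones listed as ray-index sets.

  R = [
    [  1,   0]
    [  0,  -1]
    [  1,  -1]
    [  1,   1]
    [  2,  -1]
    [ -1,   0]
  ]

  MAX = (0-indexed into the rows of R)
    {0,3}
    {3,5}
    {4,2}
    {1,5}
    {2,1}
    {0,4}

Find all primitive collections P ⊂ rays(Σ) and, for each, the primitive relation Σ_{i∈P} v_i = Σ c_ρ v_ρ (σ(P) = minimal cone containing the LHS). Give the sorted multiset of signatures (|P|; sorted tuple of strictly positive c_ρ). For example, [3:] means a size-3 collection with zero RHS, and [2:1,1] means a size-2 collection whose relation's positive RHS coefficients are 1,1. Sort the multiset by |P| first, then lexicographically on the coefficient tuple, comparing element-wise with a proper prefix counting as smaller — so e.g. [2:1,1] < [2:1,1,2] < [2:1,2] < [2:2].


Σ has 9 primitive collections:

  • {0,5}:  v_{0} + v_{5} = 0  →  sig = [2:]
  • {0,1}:  v_{0} + v_{1} = v_{2}  →  sig = [2:1]
  • {0,2}:  v_{0} + v_{2} = v_{4}  →  sig = [2:1]
  • {1,3}:  v_{1} + v_{3} = v_{0}  →  sig = [2:1]
  • {2,5}:  v_{2} + v_{5} = v_{1}  →  sig = [2:1]
  • {4,5}:  v_{4} + v_{5} = v_{2}  →  sig = [2:1]
  • {1,4}:  v_{1} + v_{4} = 2·v_{2}  →  sig = [2:2]
  • {2,3}:  v_{2} + v_{3} = 2·v_{0}  →  sig = [2:2]
  • {3,4}:  v_{3} + v_{4} = 3·v_{0}  →  sig = [2:3]

Sorted signature multiset PRS(X):
    [2:]
    [2:1]
    [2:1]
    [2:1]
    [2:1]
    [2:1]
    [2:2]
    [2:2]
    [2:3]


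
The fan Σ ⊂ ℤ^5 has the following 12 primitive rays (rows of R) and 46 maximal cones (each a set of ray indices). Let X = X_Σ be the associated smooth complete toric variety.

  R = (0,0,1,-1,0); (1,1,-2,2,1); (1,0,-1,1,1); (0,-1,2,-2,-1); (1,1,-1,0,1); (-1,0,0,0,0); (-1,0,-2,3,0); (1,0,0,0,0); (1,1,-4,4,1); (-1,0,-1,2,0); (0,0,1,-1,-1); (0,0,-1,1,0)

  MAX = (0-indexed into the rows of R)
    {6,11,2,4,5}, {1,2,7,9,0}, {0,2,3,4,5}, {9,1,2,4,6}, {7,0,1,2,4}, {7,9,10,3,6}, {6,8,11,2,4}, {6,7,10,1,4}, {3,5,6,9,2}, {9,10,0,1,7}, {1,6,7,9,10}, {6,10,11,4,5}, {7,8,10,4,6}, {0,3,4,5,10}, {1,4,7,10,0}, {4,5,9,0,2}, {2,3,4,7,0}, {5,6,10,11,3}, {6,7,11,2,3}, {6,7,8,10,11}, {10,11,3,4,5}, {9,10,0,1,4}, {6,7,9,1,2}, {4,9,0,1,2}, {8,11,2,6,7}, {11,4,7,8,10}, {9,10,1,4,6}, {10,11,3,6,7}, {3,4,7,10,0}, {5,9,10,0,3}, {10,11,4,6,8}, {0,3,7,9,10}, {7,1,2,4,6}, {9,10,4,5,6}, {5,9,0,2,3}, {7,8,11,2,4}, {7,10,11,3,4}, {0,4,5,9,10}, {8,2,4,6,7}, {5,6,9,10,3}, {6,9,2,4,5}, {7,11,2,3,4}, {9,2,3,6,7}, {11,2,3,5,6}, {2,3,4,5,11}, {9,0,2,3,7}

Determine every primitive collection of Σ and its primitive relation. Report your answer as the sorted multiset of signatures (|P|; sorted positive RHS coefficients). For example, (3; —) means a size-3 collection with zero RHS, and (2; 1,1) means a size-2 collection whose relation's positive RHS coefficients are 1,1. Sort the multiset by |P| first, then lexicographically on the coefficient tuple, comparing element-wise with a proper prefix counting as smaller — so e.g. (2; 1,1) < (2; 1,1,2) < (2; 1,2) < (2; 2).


The 17 primitive collections of Σ (r=12, n=5):

  {0,11}:  v_{0} + v_{11} = 0 ; sig = (2; —)
  {5,7}:  v_{5} + v_{7} = 0 ; sig = (2; —)
  {0,6}:  v_{0} + v_{6} = v_{9} ; sig = (2; 1)
  {1,3}:  v_{1} + v_{3} = v_{7} ; sig = (2; 1)
  {2,10}:  v_{2} + v_{10} = v_{7} ; sig = (2; 1)
  {9,11}:  v_{9} + v_{11} = v_{6} ; sig = (2; 1)
  {1,5}:  v_{1} + v_{5} = v_{4} + v_{9} ; sig = (2; 1,1)
  {0,8}:  v_{0} + v_{8} = v_{4} + v_{6} + v_{7} ; sig = (2; 1,1,1)
  {1,11}:  v_{1} + v_{11} = v_{4} + v_{6} + v_{7} ; sig = (2; 1,1,1)
  {5,8}:  v_{5} + v_{8} = v_{4} + v_{6} + v_{11} ; sig = (2; 1,1,1)
  {8,9}:  v_{8} + v_{9} = v_{4} + 2·v_{6} + v_{7} ; sig = (2; 1,1,2)
  {3,8}:  v_{3} + v_{8} = v_{7} + 2·v_{11} ; sig = (2; 1,2)
  {1,8}:  v_{1} + v_{8} = 2·v_{4} + 2·v_{6} + 2·v_{7} ; sig = (2; 2,2,2)
  {3,4,9}:  v_{3} + v_{4} + v_{9} = 0 ; sig = (3; —)
  {3,4,6}:  v_{3} + v_{4} + v_{6} = v_{11} ; sig = (3; 1)
  {4,7,9}:  v_{4} + v_{7} + v_{9} = v_{1} ; sig = (3; 1)
  {4,6,7,11}:  v_{4} + v_{6} + v_{7} + v_{11} = v_{8} ; sig = (4; 1)

Sorted signature multiset PRS(X):
    |P|=2: 13 collections, coeffs (), (), (1), (1), (1), (1), (1,1), (1,1,1), (1,1,1), (1,1,1), (1,1,2), (1,2), (2,2,2)
    |P|=3: 3 collections, coeffs (), (1), (1)
    |P|=4: 1 collection, coeffs (1)


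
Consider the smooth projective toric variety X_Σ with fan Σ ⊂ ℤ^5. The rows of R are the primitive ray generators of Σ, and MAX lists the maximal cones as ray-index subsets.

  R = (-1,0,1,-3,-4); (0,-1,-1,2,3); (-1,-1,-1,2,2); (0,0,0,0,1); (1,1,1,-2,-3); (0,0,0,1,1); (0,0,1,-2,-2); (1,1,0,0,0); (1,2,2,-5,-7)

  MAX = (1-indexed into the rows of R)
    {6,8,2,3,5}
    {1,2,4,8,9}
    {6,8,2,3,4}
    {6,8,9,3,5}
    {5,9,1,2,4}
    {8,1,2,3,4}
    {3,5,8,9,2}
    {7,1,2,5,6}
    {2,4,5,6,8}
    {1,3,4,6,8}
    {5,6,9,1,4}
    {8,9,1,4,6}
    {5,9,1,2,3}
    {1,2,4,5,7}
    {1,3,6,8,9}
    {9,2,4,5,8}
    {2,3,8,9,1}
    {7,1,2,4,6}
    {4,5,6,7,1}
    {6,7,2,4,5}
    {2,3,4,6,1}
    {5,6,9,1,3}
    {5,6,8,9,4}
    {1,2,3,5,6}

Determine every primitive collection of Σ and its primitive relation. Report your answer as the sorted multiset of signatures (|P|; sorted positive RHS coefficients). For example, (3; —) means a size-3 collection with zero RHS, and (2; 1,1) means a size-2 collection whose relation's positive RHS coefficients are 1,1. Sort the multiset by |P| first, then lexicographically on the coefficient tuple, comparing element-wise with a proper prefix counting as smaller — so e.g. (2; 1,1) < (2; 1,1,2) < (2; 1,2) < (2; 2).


|primitive collections| = 9. Relations:

  P = {7,8}:  v_{7} + v_{8} = v_{4} + v_{5} ; sig = (2; 1,1)
  P = {3,7}:  v_{3} + v_{7} = v_{1} + v_{2} + v_{6} ; sig = (2; 1,1,1)
  P = {7,9}:  v_{7} + v_{9} = v_{1} + v_{4} + 2·v_{5} ; sig = (2; 1,1,2)
  P = {3,4,5}:  v_{3} + v_{4} + v_{5} = 0 ; sig = (3; —)
  P = {1,5,8}:  v_{1} + v_{5} + v_{8} = v_{9} ; sig = (3; 1)
  P = {2,6,9}:  v_{2} + v_{6} + v_{9} = v_{5} ; sig = (3; 1)
  P = {3,4,9}:  v_{3} + v_{4} + v_{9} = v_{1} + v_{8} ; sig = (3; 1,1)
  P = {1,2,6,8}:  v_{1} + v_{2} + v_{6} + v_{8} = 0 ; sig = (4; —)
  P = {1,2,4,5,6}:  v_{1} + v_{2} + v_{4} + v_{5} + v_{6} = v_{7} ; sig = (5; 1)

Signatures (|P|; sorted positive RHS coefficients), sorted:
    |P|=2: 3 collections, coeffs (1,1), (1,1,1), (1,1,2)
    |P|=3: 4 collections, coeffs (), (1), (1), (1,1)
    |P|=4: 1 collection, coeffs ()
    |P|=5: 1 collection, coeffs (1)


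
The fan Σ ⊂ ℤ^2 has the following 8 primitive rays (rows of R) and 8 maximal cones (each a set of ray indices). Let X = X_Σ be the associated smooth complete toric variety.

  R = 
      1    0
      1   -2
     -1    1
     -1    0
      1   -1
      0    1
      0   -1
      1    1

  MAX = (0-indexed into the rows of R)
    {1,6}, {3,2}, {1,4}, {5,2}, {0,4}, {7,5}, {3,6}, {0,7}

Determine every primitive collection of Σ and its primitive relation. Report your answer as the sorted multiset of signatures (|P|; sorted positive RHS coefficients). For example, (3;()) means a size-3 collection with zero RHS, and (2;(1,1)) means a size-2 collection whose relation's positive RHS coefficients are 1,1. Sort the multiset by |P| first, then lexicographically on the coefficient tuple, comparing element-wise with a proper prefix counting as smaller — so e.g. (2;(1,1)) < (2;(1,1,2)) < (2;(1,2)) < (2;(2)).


Minimal non-faces — 20 found among 8 rays, 8 max cones:

  • {0,3}:  v_{0} + v_{3} = 0  ⟹  sig = (2;())
  • {2,4}:  v_{2} + v_{4} = 0  ⟹  sig = (2;())
  • {5,6}:  v_{5} + v_{6} = 0  ⟹  sig = (2;())
  • {0,2}:  v_{0} + v_{2} = v_{5}  ⟹  sig = (2;(1))
  • {0,5}:  v_{0} + v_{5} = v_{7}  ⟹  sig = (2;(1))
  • {0,6}:  v_{0} + v_{6} = v_{4}  ⟹  sig = (2;(1))
  • {1,2}:  v_{1} + v_{2} = v_{6}  ⟹  sig = (2;(1))
  • {1,5}:  v_{1} + v_{5} = v_{4}  ⟹  sig = (2;(1))
  • {2,6}:  v_{2} + v_{6} = v_{3}  ⟹  sig = (2;(1))
  • {3,4}:  v_{3} + v_{4} = v_{6}  ⟹  sig = (2;(1))
  • {3,5}:  v_{3} + v_{5} = v_{2}  ⟹  sig = (2;(1))
  • {3,7}:  v_{3} + v_{7} = v_{5}  ⟹  sig = (2;(1))
  • {4,5}:  v_{4} + v_{5} = v_{0}  ⟹  sig = (2;(1))
  • {4,6}:  v_{4} + v_{6} = v_{1}  ⟹  sig = (2;(1))
  • {6,7}:  v_{6} + v_{7} = v_{0}  ⟹  sig = (2;(1))
  • {1,7}:  v_{1} + v_{7} = v_{0} + v_{4}  ⟹  sig = (2;(1,1))
  • {0,1}:  v_{0} + v_{1} = 2·v_{4}  ⟹  sig = (2;(2))
  • {1,3}:  v_{1} + v_{3} = 2·v_{6}  ⟹  sig = (2;(2))
  • {2,7}:  v_{2} + v_{7} = 2·v_{5}  ⟹  sig = (2;(2))
  • {4,7}:  v_{4} + v_{7} = 2·v_{0}  ⟹  sig = (2;(2))

Sorted signature multiset PRS(X):
    |P|=2: 20 collections, coeffs (), (), (), (1), (1), (1), (1), (1), (1), (1), (1), (1), (1), (1), (1), (1,1), (2), (2), (2), (2)


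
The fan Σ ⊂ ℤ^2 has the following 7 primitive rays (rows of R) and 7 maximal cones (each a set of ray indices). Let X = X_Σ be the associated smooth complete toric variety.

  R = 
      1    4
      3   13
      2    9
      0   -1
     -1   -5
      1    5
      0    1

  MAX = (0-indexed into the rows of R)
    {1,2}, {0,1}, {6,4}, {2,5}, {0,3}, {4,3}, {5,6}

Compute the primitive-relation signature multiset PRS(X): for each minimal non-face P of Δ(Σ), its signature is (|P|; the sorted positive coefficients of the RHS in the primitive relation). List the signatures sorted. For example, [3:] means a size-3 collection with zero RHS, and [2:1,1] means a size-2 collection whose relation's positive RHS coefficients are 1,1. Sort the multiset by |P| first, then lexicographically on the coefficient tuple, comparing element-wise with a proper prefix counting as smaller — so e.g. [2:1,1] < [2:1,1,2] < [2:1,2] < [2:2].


Minimal non-faces — 14 found among 7 rays, 7 max cones:

  {3,6}:  v_{3} + v_{6} = 0 — sig = [2:]
  {4,5}:  v_{4} + v_{5} = 0 — sig = [2:]
  {0,2}:  v_{0} + v_{2} = v_{1} — sig = [2:1]
  {0,4}:  v_{0} + v_{4} = v_{3} — sig = [2:1]
  {0,5}:  v_{0} + v_{5} = v_{2} — sig = [2:1]
  {0,6}:  v_{0} + v_{6} = v_{5} — sig = [2:1]
  {2,4}:  v_{2} + v_{4} = v_{0} — sig = [2:1]
  {3,5}:  v_{3} + v_{5} = v_{0} — sig = [2:1]
  {1,6}:  v_{1} + v_{6} = v_{2} + v_{5} — sig = [2:1,1]
  {1,4}:  v_{1} + v_{4} = 2·v_{0} — sig = [2:2]
  {1,5}:  v_{1} + v_{5} = 2·v_{2} — sig = [2:2]
  {2,3}:  v_{2} + v_{3} = 2·v_{0} — sig = [2:2]
  {2,6}:  v_{2} + v_{6} = 2·v_{5} — sig = [2:2]
  {1,3}:  v_{1} + v_{3} = 3·v_{0} — sig = [2:3]

Sorted signature multiset PRS(X):
    [2:]
    [2:]
    [2:1]
    [2:1]
    [2:1]
    [2:1]
    [2:1]
    [2:1]
    [2:1,1]
    [2:2]
    [2:2]
    [2:2]
    [2:2]
    [2:3]


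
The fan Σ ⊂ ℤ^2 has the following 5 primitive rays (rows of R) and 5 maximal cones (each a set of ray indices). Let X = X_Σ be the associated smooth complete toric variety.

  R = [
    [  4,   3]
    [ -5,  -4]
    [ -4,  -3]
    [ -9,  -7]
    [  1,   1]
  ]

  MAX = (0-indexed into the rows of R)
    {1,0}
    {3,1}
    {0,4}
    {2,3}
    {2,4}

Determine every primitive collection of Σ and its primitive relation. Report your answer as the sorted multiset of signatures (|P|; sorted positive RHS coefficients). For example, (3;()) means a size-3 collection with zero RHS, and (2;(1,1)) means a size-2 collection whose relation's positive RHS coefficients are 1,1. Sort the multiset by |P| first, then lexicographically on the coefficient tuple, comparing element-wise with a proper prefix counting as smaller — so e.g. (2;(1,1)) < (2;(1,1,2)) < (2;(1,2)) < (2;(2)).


5 minimal non-faces of Δ(Σ) (on 5 rays):

  {0,2}:  v_{0} + v_{2} = 0  →  sig = (2;())
  {0,3}:  v_{0} + v_{3} = v_{1}  →  sig = (2;(1))
  {1,2}:  v_{1} + v_{2} = v_{3}  →  sig = (2;(1))
  {1,4}:  v_{1} + v_{4} = v_{2}  →  sig = (2;(1))
  {3,4}:  v_{3} + v_{4} = 2·v_{2}  →  sig = (2;(2))

so the primitive-relation signature multiset is
    (2;())
    (2;(1))
    (2;(1))
    (2;(1))
    (2;(2))


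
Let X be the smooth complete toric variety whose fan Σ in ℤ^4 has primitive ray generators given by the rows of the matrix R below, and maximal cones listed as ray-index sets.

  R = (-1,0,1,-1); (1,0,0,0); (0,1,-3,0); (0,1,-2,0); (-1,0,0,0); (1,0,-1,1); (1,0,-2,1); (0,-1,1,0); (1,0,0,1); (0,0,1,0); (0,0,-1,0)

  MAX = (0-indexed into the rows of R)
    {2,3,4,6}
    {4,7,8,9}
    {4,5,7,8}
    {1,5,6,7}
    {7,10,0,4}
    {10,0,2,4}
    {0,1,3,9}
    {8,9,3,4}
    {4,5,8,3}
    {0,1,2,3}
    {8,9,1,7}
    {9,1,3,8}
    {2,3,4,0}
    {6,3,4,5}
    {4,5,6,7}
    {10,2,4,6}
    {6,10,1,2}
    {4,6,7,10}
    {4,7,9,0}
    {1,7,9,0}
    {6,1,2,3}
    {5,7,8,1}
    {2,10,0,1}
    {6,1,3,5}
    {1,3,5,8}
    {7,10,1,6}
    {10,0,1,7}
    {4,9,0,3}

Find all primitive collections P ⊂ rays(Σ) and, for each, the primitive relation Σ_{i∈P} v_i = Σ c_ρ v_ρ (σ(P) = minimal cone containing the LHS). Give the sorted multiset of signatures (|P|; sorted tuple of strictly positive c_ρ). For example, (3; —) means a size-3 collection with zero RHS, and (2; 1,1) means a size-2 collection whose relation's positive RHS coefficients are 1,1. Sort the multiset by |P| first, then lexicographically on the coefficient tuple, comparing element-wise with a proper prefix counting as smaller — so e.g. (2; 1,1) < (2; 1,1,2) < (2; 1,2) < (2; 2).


|primitive collections| = 16. Relations:

  P = {0,5}:  v_{0} + v_{5} = 0  →  sig = (2; —)
  P = {1,4}:  v_{1} + v_{4} = 0  →  sig = (2; —)
  P = {9,10}:  v_{9} + v_{10} = 0  →  sig = (2; —)
  P = {0,6}:  v_{0} + v_{6} = v_{10}  →  sig = (2; 1)
  P = {0,8}:  v_{0} + v_{8} = v_{9}  →  sig = (2; 1)
  P = {2,9}:  v_{2} + v_{9} = v_{3}  →  sig = (2; 1)
  P = {3,7}:  v_{3} + v_{7} = v_{10}  →  sig = (2; 1)
  P = {3,10}:  v_{3} + v_{10} = v_{2}  →  sig = (2; 1)
  P = {5,9}:  v_{5} + v_{9} = v_{8}  →  sig = (2; 1)
  P = {5,10}:  v_{5} + v_{10} = v_{6}  →  sig = (2; 1)
  P = {6,9}:  v_{6} + v_{9} = v_{5}  →  sig = (2; 1)
  P = {8,10}:  v_{8} + v_{10} = v_{5}  →  sig = (2; 1)
  P = {2,5}:  v_{2} + v_{5} = v_{3} + v_{6}  →  sig = (2; 1,1)
  P = {2,8}:  v_{2} + v_{8} = v_{3} + v_{5}  →  sig = (2; 1,1)
  P = {2,7}:  v_{2} + v_{7} = 2·v_{10}  →  sig = (2; 2)
  P = {6,8}:  v_{6} + v_{8} = 2·v_{5}  →  sig = (2; 2)

Hence PRS(X_Σ) =
{ (2; —) ×3,  (2; 1) ×9,  (2; 1,1) ×2,  (2; 2) ×2 }


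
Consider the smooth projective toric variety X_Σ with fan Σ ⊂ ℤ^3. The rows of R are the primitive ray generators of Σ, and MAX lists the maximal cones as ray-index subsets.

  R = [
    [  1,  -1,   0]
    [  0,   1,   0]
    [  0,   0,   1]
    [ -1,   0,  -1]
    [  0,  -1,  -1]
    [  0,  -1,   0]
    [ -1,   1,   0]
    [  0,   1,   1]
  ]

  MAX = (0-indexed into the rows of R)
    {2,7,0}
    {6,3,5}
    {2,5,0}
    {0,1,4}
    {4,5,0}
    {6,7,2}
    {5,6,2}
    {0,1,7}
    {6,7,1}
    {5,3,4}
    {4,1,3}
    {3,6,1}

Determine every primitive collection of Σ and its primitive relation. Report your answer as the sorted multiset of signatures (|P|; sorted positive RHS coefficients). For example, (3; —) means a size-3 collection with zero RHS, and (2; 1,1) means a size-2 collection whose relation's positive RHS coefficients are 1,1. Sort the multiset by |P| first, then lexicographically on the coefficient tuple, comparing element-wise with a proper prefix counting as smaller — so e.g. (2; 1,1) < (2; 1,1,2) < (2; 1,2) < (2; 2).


10 collections generate NE(X_Σ); each relation:

  • {0,6}:  v_{0} + v_{6} = 0  so sig = (2; —)
  • {1,5}:  v_{1} + v_{5} = 0  so sig = (2; —)
  • {4,7}:  v_{4} + v_{7} = 0  so sig = (2; —)
  • {0,3}:  v_{0} + v_{3} = v_{4}  so sig = (2; 1)
  • {1,2}:  v_{1} + v_{2} = v_{7}  so sig = (2; 1)
  • {2,4}:  v_{2} + v_{4} = v_{5}  so sig = (2; 1)
  • {3,7}:  v_{3} + v_{7} = v_{6}  so sig = (2; 1)
  • {4,6}:  v_{4} + v_{6} = v_{3}  so sig = (2; 1)
  • {5,7}:  v_{5} + v_{7} = v_{2}  so sig = (2; 1)
  • {2,3}:  v_{2} + v_{3} = v_{5} + v_{6}  so sig = (2; 1,1)

Signatures (|P|; sorted positive RHS coefficients), sorted:
[(2; —), (2; —), (2; —), (2; 1), (2; 1), (2; 1), (2; 1), (2; 1), (2; 1), (2; 1,1)]


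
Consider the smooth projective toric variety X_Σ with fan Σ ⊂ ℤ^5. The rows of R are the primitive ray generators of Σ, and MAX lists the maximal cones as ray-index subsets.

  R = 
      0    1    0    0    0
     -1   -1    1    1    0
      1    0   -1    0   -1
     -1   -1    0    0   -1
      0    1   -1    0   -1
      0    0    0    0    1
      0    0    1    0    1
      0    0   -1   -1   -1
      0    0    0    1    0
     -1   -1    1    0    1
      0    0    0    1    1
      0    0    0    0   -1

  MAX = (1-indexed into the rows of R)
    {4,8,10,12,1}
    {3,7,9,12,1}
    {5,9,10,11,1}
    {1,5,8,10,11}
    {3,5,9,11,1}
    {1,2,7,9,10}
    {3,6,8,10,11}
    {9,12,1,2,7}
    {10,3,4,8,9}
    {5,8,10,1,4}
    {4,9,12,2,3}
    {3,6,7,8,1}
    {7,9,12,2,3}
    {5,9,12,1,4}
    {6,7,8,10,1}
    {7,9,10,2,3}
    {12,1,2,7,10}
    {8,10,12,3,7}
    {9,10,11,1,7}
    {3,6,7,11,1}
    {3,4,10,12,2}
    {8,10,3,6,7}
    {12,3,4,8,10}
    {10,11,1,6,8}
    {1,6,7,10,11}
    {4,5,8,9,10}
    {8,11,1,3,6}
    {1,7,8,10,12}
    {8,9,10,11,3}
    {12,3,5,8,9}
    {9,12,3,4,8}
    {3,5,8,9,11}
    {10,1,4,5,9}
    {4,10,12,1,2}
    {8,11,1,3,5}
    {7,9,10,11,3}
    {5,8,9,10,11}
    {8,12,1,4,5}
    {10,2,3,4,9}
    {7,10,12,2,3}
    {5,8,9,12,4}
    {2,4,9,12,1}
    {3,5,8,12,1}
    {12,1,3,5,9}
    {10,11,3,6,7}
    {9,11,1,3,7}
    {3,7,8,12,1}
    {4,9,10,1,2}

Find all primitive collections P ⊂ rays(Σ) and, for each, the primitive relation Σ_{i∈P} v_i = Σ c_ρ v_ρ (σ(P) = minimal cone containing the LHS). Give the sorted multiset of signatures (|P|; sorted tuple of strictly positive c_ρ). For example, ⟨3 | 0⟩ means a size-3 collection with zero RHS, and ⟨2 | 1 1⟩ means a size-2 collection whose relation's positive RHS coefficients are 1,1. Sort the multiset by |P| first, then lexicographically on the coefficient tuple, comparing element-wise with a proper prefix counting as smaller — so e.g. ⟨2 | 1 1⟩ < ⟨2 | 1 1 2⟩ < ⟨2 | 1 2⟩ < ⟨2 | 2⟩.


22 minimal non-faces of Δ(Σ) (on 12 rays):

  P={6,12}:  v_{6} + v_{12} = 0  →  sig = ⟨2 | 0⟩
  P={2,8}:  v_{2} + v_{8} = v_{4}  →  sig = ⟨2 | 1⟩
  P={5,7}:  v_{5} + v_{7} = v_{1}  →  sig = ⟨2 | 1⟩
  P={6,9}:  v_{6} + v_{9} = v_{11}  →  sig = ⟨2 | 1⟩
  P={11,12}:  v_{11} + v_{12} = v_{9}  →  sig = ⟨2 | 1⟩
  P={2,6}:  v_{2} + v_{6} = v_{9} + v_{10}  →  sig = ⟨2 | 1 1⟩
  P={4,7}:  v_{4} + v_{7} = v_{10} + v_{12}  →  sig = ⟨2 | 1 1⟩
  P={2,5}:  v_{2} + v_{5} = v_{1} + v_{4} + v_{9}  →  sig = ⟨2 | 1 1 1⟩
  P={4,6}:  v_{4} + v_{6} = v_{8} + v_{9} + v_{10}  →  sig = ⟨2 | 1 1 1⟩
  P={5,6}:  v_{5} + v_{6} = v_{1} + v_{8} + v_{11}  →  sig = ⟨2 | 1 1 1⟩
  P={4,11}:  v_{4} + v_{11} = v_{8} + 2·v_{9} + v_{10}  →  sig = ⟨2 | 1 1 2⟩
  P={2,11}:  v_{2} + v_{11} = 2·v_{9} + v_{10}  →  sig = ⟨2 | 1 2⟩
  P={1,3,10}:  v_{1} + v_{3} + v_{10} = 0  →  sig = ⟨3 | 0⟩
  P={7,8,9}:  v_{7} + v_{8} + v_{9} = 0  →  sig = ⟨3 | 0⟩
  P={1,8,9}:  v_{1} + v_{8} + v_{9} = v_{5}  →  sig = ⟨3 | 1⟩
  P={7,8,11}:  v_{7} + v_{8} + v_{11} = v_{6}  →  sig = ⟨3 | 1⟩
  P={9,10,12}:  v_{9} + v_{10} + v_{12} = v_{2}  →  sig = ⟨3 | 1⟩
  P={1,2,3}:  v_{1} + v_{2} + v_{3} = v_{9} + v_{12}  →  sig = ⟨3 | 1 1⟩
  P={3,5,10}:  v_{3} + v_{5} + v_{10} = v_{8} + v_{9}  →  sig = ⟨3 | 1 1⟩
  P={5,10,12}:  v_{5} + v_{10} + v_{12} = v_{1} + v_{4}  →  sig = ⟨3 | 1 1⟩
  P={1,3,4}:  v_{1} + v_{3} + v_{4} = v_{8} + v_{9} + v_{12}  →  sig = ⟨3 | 1 1 1⟩
  P={3,4,5}:  v_{3} + v_{4} + v_{5} = 2·v_{8} + 2·v_{9} + v_{12}  →  sig = ⟨3 | 1 2 2⟩

Sorted signature multiset PRS(X):
[⟨2 | 0⟩, ⟨2 | 1⟩, ⟨2 | 1⟩, ⟨2 | 1⟩, ⟨2 | 1⟩, ⟨2 | 1 1⟩, ⟨2 | 1 1⟩, ⟨2 | 1 1 1⟩, ⟨2 | 1 1 1⟩, ⟨2 | 1 1 1⟩, ⟨2 | 1 1 2⟩, ⟨2 | 1 2⟩, ⟨3 | 0⟩, ⟨3 | 0⟩, ⟨3 | 1⟩, ⟨3 | 1⟩, ⟨3 | 1⟩, ⟨3 | 1 1⟩, ⟨3 | 1 1⟩, ⟨3 | 1 1⟩, ⟨3 | 1 1 1⟩, ⟨3 | 1 2 2⟩]


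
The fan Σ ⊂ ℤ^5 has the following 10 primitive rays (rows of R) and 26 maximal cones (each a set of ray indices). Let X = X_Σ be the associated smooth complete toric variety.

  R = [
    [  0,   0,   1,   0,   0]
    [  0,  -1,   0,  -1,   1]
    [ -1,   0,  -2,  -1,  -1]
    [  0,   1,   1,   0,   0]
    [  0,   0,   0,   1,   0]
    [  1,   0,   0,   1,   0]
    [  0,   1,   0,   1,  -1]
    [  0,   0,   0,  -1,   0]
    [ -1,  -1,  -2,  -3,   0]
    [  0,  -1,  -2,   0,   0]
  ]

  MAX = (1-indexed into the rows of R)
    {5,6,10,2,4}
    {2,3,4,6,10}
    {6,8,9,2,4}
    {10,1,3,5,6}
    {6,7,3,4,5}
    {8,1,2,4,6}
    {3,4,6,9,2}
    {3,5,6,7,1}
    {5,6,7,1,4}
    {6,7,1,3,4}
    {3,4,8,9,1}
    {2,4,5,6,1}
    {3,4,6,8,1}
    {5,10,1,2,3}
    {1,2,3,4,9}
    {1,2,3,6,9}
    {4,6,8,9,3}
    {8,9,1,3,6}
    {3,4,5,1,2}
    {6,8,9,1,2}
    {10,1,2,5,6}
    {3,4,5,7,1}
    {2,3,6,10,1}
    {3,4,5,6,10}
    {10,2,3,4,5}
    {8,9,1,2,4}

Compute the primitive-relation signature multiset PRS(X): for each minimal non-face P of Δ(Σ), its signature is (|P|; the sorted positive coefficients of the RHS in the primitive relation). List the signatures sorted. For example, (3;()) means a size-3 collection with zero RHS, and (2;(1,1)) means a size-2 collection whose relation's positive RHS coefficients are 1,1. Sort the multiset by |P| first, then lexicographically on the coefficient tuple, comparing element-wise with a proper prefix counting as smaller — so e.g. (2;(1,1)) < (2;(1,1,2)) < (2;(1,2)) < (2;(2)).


14 collections generate NE(X_Σ); each relation:

  P={2,7}:  v_{2} + v_{7} = 0 — sig = (2;())
  P={5,8}:  v_{5} + v_{8} = 0 — sig = (2;())
  P={5,9}:  v_{5} + v_{9} = v_{2} + v_{3} — sig = (2;(1,1))
  P={7,9}:  v_{7} + v_{9} = v_{3} + v_{8} — sig = (2;(1,1))
  P={7,10}:  v_{7} + v_{10} = v_{3} + v_{5} + v_{6} — sig = (2;(1,1,1))
  P={8,10}:  v_{8} + v_{10} = v_{2} + v_{3} + v_{6} — sig = (2;(1,1,1))
  P={7,8}:  v_{7} + v_{8} = v_{1} + v_{3} + v_{4} + v_{6} — sig = (2;(1,1,1,1))
  P={9,10}:  v_{9} + v_{10} = 2·v_{2} + 2·v_{3} + v_{6} — sig = (2;(1,2,2))
  P={1,4,10}:  v_{1} + v_{4} + v_{10} = 0 — sig = (3;())
  P={2,3,8}:  v_{2} + v_{3} + v_{8} = v_{9} — sig = (3;(1))
  P={2,3,5,6}:  v_{2} + v_{3} + v_{5} + v_{6} = v_{10} — sig = (4;(1))
  P={1,4,6,9}:  v_{1} + v_{4} + v_{6} + v_{9} = 2·v_{8} — sig = (4;(2))
  P={1,2,3,4,6}:  v_{1} + v_{2} + v_{3} + v_{4} + v_{6} = v_{8} — sig = (5;(1))
  P={1,3,4,5,6}:  v_{1} + v_{3} + v_{4} + v_{5} + v_{6} = v_{7} — sig = (5;(1))

so the primitive-relation signature multiset is
{ (2;()) ×2,  (2;(1,1)) ×2,  (2;(1,1,1)) ×2,  (2;(1,1,1,1)),  (2;(1,2,2)),  (3;()),  (3;(1)),  (4;(1)),  (4;(2)),  (5;(1)) ×2 }


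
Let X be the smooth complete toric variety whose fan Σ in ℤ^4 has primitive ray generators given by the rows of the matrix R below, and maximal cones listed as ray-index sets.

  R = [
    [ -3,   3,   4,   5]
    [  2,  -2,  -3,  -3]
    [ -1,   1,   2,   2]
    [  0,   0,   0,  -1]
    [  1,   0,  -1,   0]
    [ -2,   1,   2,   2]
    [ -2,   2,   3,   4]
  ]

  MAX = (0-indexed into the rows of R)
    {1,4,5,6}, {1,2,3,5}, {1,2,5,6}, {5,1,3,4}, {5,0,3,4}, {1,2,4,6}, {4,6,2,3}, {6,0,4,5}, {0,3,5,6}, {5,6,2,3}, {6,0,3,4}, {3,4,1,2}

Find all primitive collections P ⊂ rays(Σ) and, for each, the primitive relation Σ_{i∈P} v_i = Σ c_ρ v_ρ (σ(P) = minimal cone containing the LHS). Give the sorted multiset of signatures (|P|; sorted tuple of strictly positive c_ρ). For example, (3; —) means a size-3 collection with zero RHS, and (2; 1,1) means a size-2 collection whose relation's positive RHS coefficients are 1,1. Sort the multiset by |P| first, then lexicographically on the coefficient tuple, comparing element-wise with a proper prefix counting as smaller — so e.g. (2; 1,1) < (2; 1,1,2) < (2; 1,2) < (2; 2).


5 minimal non-faces of Δ(Σ) (on 7 rays):

  • {0,1}:  v_{0} + v_{1} = v_{4} + v_{5} — sig = (2; 1,1)
  • {0,2}:  v_{0} + v_{2} = v_{3} + 2·v_{6} — sig = (2; 1,2)
  • {1,3,6}:  v_{1} + v_{3} + v_{6} = 0 — sig = (3; —)
  • {2,4,5}:  v_{2} + v_{4} + v_{5} = v_{6} — sig = (3; 1)
  • {3,4,5,6}:  v_{3} + v_{4} + v_{5} + v_{6} = v_{0} — sig = (4; 1)

Sorted signature multiset PRS(X):
[(2; 1,1), (2; 1,2), (3; —), (3; 1), (4; 1)]


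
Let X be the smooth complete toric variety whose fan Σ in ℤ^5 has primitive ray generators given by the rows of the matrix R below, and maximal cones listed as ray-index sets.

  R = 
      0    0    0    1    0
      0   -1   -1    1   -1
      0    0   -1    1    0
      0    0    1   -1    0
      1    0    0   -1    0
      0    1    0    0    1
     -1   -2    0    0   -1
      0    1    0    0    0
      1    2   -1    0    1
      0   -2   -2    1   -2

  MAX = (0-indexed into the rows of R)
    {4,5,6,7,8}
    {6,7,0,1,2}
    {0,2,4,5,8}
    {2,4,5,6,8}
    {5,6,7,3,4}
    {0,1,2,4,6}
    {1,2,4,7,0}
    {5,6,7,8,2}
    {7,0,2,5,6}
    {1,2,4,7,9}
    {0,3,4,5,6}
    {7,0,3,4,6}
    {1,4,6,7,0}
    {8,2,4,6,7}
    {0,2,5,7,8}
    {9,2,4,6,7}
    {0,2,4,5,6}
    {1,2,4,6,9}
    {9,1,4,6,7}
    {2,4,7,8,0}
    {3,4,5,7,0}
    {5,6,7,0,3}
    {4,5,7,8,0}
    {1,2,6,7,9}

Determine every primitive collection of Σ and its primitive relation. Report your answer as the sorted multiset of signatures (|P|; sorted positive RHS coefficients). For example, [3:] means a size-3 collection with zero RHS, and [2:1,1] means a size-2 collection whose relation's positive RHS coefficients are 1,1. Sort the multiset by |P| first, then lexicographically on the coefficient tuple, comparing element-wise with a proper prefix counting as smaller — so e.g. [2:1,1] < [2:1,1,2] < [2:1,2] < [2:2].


Primitive collections (14):

  {2,3}:  v_{2} + v_{3} = 0  ⇒ sig = [2:]
  {1,5}:  v_{1} + v_{5} = v_{2}  ⇒ sig = [2:1]
  {3,8}:  v_{3} + v_{8} = v_{4} + v_{5} + v_{7}  ⇒ sig = [2:1,1,1]
  {1,3}:  v_{1} + v_{3} = v_{0} + v_{4} + v_{6} + v_{7}  ⇒ sig = [2:1,1,1,1]
  {3,9}:  v_{3} + v_{9} = v_{1} + v_{4} + v_{6} + v_{7}  ⇒ sig = [2:1,1,1,1]
  {5,9}:  v_{5} + v_{9} = 2·v_{2} + v_{4} + v_{6} + v_{7}  ⇒ sig = [2:1,1,1,2]
  {1,8}:  v_{1} + v_{8} = 2·v_{2} + v_{4} + v_{7}  ⇒ sig = [2:1,1,2]
  {8,9}:  v_{8} + v_{9} = 3·v_{2} + 2·v_{4} + v_{6} + 2·v_{7}  ⇒ sig = [2:1,2,2,3]
  {0,9}:  v_{0} + v_{9} = 2·v_{1}  ⇒ sig = [2:2]
  {0,6,8}:  v_{0} + v_{6} + v_{8} = v_{2}  ⇒ sig = [3:1]
  {2,4,5,7}:  v_{2} + v_{4} + v_{5} + v_{7} = v_{8}  ⇒ sig = [4:1]
  {0,4,5,6,7}:  v_{0} + v_{4} + v_{5} + v_{6} + v_{7} = 0  ⇒ sig = [5:]
  {0,2,4,6,7}:  v_{0} + v_{2} + v_{4} + v_{6} + v_{7} = v_{1}  ⇒ sig = [5:1]
  {1,2,4,6,7}:  v_{1} + v_{2} + v_{4} + v_{6} + v_{7} = v_{9}  ⇒ sig = [5:1]

so the primitive-relation signature multiset is
[[2:], [2:1], [2:1,1,1], [2:1,1,1,1], [2:1,1,1,1], [2:1,1,1,2], [2:1,1,2], [2:1,2,2,3], [2:2], [3:1], [4:1], [5:], [5:1], [5:1]]


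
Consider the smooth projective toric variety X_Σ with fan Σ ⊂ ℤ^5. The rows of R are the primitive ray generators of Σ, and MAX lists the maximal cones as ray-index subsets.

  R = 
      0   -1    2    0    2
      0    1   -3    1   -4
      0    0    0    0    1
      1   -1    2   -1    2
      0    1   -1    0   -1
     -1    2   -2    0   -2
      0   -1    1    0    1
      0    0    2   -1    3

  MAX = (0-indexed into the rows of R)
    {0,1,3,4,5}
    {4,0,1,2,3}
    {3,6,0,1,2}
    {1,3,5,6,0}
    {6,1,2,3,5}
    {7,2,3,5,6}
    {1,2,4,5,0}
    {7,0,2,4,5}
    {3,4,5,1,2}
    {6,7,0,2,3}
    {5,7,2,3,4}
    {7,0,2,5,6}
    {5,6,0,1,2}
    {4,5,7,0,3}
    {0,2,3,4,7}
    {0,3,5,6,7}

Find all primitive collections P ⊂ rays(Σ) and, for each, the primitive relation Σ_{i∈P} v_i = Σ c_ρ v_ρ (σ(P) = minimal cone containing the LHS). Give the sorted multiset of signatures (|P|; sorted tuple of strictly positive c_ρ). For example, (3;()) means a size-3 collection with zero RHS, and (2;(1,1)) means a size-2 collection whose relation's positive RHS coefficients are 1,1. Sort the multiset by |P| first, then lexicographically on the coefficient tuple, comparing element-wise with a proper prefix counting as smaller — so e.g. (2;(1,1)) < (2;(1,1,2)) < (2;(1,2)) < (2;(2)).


Primitive collections (3):

  P={4,6}:  v_{4} + v_{6} = 0  ⇒ sig = (2;())
  P={1,7}:  v_{1} + v_{7} = v_{4}  ⇒ sig = (2;(1))
  P={0,2,3,5}:  v_{0} + v_{2} + v_{3} + v_{5} = v_{7}  ⇒ sig = (4;(1))

so the primitive-relation signature multiset is
{ (2;()),  (2;(1)),  (4;(1)) }


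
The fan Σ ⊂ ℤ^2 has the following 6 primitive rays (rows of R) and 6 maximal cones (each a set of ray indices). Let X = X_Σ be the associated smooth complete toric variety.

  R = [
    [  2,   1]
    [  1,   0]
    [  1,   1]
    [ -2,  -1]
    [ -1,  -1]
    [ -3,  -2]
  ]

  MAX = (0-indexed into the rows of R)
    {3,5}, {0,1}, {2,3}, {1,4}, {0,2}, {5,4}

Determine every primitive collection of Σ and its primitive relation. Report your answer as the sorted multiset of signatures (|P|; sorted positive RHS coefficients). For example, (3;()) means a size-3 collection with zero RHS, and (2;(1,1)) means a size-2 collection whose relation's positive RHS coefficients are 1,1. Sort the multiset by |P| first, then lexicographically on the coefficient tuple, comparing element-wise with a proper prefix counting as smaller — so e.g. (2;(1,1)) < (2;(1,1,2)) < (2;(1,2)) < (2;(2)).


Minimal non-faces — 9 found among 6 rays, 6 max cones:

  P={0,3}:  v_{0} + v_{3} = 0  so sig = (2;())
  P={2,4}:  v_{2} + v_{4} = 0  so sig = (2;())
  P={0,4}:  v_{0} + v_{4} = v_{1}  so sig = (2;(1))
  P={0,5}:  v_{0} + v_{5} = v_{4}  so sig = (2;(1))
  P={1,2}:  v_{1} + v_{2} = v_{0}  so sig = (2;(1))
  P={1,3}:  v_{1} + v_{3} = v_{4}  so sig = (2;(1))
  P={2,5}:  v_{2} + v_{5} = v_{3}  so sig = (2;(1))
  P={3,4}:  v_{3} + v_{4} = v_{5}  so sig = (2;(1))
  P={1,5}:  v_{1} + v_{5} = 2·v_{4}  so sig = (2;(2))

so the primitive-relation signature multiset is
    |P|=2: 9 collections, coeffs (), (), (1), (1), (1), (1), (1), (1), (2)


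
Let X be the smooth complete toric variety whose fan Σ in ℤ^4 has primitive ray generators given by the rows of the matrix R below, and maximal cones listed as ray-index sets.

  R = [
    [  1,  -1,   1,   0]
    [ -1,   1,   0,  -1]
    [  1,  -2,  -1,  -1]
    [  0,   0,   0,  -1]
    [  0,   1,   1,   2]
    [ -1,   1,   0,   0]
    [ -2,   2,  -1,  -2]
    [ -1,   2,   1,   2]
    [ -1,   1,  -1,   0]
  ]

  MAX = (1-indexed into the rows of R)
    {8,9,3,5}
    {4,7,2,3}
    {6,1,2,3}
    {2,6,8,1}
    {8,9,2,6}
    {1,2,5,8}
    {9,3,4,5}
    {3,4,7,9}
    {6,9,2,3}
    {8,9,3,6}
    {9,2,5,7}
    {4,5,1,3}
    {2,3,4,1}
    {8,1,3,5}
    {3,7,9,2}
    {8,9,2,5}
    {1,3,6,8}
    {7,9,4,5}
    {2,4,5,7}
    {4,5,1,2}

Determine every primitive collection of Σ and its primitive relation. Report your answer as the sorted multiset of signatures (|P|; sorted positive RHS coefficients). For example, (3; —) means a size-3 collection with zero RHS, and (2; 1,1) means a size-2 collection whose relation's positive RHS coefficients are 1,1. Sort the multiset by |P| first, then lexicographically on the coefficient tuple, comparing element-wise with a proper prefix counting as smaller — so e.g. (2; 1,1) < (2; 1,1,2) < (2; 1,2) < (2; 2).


Minimal non-faces — 11 found among 9 rays, 20 max cones:

  P={1,9}:  v_{1} + v_{9} = 0  so sig = (2; —)
  P={4,6}:  v_{4} + v_{6} = v_{2}  so sig = (2; 1)
  P={5,6}:  v_{5} + v_{6} = v_{8}  so sig = (2; 1)
  P={1,7}:  v_{1} + v_{7} = v_{2} + v_{4}  so sig = (2; 1,1)
  P={4,8}:  v_{4} + v_{8} = v_{2} + v_{5}  so sig = (2; 1,1)
  P={7,8}:  v_{7} + v_{8} = 2·v_{2} + v_{5} + v_{9}  so sig = (2; 1,1,2)
  P={6,7}:  v_{6} + v_{7} = 2·v_{2} + v_{9}  so sig = (2; 1,2)
  P={2,3,5}:  v_{2} + v_{3} + v_{5} = 0  so sig = (3; —)
  P={2,3,8}:  v_{2} + v_{3} + v_{8} = v_{6}  so sig = (3; 1)
  P={2,4,9}:  v_{2} + v_{4} + v_{9} = v_{7}  so sig = (3; 1)
  P={3,5,7}:  v_{3} + v_{5} + v_{7} = v_{4} + v_{9}  so sig = (3; 1,1)

Signatures (|P|; sorted positive RHS coefficients), sorted:
    |P|=2: 7 collections, coeffs (), (1), (1), (1,1), (1,1), (1,1,2), (1,2)
    |P|=3: 4 collections, coeffs (), (1), (1), (1,1)


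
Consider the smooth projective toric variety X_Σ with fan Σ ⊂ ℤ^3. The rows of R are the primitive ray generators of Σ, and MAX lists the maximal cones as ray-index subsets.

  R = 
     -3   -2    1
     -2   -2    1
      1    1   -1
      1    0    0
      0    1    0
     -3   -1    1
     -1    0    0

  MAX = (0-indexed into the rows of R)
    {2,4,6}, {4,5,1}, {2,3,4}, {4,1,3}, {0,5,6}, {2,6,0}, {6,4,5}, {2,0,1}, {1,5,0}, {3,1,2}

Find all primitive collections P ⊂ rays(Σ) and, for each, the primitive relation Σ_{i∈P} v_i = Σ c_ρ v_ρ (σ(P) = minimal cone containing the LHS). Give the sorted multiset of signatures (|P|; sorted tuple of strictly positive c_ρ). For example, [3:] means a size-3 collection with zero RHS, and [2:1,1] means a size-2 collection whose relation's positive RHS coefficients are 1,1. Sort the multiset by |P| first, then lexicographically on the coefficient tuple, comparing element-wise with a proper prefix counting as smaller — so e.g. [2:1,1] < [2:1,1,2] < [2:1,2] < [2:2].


7 minimal non-faces of Δ(Σ) (on 7 rays):

  • {3,6}:  v_{3} + v_{6} = 0  ⟹  sig = [2:]
  • {0,3}:  v_{0} + v_{3} = v_{1}  ⟹  sig = [2:1]
  • {0,4}:  v_{0} + v_{4} = v_{5}  ⟹  sig = [2:1]
  • {1,6}:  v_{1} + v_{6} = v_{0}  ⟹  sig = [2:1]
  • {3,5}:  v_{3} + v_{5} = v_{1} + v_{4}  ⟹  sig = [2:1,1]
  • {2,5}:  v_{2} + v_{5} = 2·v_{6}  ⟹  sig = [2:2]
  • {1,2,4}:  v_{1} + v_{2} + v_{4} = v_{6}  ⟹  sig = [3:1]

Sorted signature multiset PRS(X):
    [2:]
    [2:1]
    [2:1]
    [2:1]
    [2:1,1]
    [2:2]
    [3:1]


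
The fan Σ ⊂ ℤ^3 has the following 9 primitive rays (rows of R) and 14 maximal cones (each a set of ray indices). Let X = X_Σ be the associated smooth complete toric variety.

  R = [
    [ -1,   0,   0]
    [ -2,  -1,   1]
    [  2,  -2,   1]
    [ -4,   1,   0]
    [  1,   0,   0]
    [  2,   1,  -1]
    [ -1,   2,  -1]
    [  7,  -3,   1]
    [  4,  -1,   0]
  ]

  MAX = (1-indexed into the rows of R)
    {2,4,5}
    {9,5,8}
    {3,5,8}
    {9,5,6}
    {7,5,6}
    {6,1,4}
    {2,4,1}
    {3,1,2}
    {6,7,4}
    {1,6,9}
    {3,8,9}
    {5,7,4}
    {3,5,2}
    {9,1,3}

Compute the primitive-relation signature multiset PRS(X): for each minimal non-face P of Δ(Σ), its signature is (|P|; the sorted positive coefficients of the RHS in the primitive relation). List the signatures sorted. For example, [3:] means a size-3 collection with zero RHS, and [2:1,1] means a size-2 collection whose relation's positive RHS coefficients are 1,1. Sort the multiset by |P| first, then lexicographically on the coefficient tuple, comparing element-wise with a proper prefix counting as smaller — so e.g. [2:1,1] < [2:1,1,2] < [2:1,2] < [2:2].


|primitive collections| = 17. Relations:

  • {1,5}:  v_{1} + v_{5} = 0  ⟹  sig = [2:]
  • {2,6}:  v_{2} + v_{6} = 0  ⟹  sig = [2:]
  • {4,9}:  v_{4} + v_{9} = 0  ⟹  sig = [2:]
  • {2,9}:  v_{2} + v_{9} = v_{3}  ⟹  sig = [2:1]
  • {3,4}:  v_{3} + v_{4} = v_{2}  ⟹  sig = [2:1]
  • {3,6}:  v_{3} + v_{6} = v_{9}  ⟹  sig = [2:1]
  • {3,7}:  v_{3} + v_{7} = v_{5}  ⟹  sig = [2:1]
  • {1,7}:  v_{1} + v_{7} = v_{4} + v_{6}  ⟹  sig = [2:1,1]
  • {1,8}:  v_{1} + v_{8} = v_{3} + v_{9}  ⟹  sig = [2:1,1]
  • {2,7}:  v_{2} + v_{7} = v_{4} + v_{5}  ⟹  sig = [2:1,1]
  • {4,8}:  v_{4} + v_{8} = v_{3} + v_{5}  ⟹  sig = [2:1,1]
  • {7,9}:  v_{7} + v_{9} = v_{5} + v_{6}  ⟹  sig = [2:1,1]
  • {2,8}:  v_{2} + v_{8} = 2·v_{3} + v_{5}  ⟹  sig = [2:1,2]
  • {6,8}:  v_{6} + v_{8} = v_{5} + 2·v_{9}  ⟹  sig = [2:1,2]
  • {7,8}:  v_{7} + v_{8} = 2·v_{5} + v_{9}  ⟹  sig = [2:1,2]
  • {3,5,9}:  v_{3} + v_{5} + v_{9} = v_{8}  ⟹  sig = [3:1]
  • {4,5,6}:  v_{4} + v_{5} + v_{6} = v_{7}  ⟹  sig = [3:1]

Signatures (|P|; sorted positive RHS coefficients), sorted:
    |P|=2: 15 collections, coeffs (), (), (), (1), (1), (1), (1), (1,1), (1,1), (1,1), (1,1), (1,1), (1,2), (1,2), (1,2)
    |P|=3: 2 collections, coeffs (1), (1)


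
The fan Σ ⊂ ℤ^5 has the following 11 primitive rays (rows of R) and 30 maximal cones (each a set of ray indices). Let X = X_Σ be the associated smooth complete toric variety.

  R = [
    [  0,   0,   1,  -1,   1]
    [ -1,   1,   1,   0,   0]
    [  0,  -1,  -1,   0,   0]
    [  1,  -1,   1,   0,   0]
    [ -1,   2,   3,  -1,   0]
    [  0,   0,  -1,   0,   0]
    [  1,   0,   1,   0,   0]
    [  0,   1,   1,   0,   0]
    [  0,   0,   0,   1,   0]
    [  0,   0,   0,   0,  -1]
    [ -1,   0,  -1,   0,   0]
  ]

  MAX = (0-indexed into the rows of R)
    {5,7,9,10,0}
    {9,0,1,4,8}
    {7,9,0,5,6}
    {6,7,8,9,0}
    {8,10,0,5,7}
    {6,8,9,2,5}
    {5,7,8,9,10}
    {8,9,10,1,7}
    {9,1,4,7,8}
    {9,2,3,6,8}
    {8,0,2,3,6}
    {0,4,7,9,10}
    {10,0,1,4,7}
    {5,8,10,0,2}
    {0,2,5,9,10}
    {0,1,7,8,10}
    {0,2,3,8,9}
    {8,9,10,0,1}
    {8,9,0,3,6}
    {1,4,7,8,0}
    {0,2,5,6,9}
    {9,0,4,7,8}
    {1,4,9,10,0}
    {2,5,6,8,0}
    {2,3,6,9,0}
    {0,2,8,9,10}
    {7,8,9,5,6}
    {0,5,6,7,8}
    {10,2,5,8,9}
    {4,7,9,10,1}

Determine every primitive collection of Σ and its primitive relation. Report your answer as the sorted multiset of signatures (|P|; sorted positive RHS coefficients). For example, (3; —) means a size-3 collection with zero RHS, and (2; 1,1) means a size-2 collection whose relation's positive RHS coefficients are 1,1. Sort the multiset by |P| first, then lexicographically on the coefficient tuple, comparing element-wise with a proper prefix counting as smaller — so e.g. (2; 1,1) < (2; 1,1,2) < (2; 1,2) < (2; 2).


Σ has 18 primitive collections:

  P={2,7}:  v_{2} + v_{7} = 0  so sig = (2; —)
  P={6,10}:  v_{6} + v_{10} = 0  so sig = (2; —)
  P={1,5}:  v_{1} + v_{5} = v_{7} + v_{10}  so sig = (2; 1,1)
  P={3,5}:  v_{3} + v_{5} = v_{2} + v_{6}  so sig = (2; 1,1)
  P={2,4}:  v_{2} + v_{4} = v_{0} + v_{1} + v_{9}  so sig = (2; 1,1,1)
  P={1,2}:  v_{1} + v_{2} = v_{0} + v_{8} + v_{9} + v_{10}  so sig = (2; 1,1,1,1)
  P={1,6}:  v_{1} + v_{6} = v_{0} + v_{7} + v_{8} + v_{9}  so sig = (2; 1,1,1,1)
  P={3,7}:  v_{3} + v_{7} = v_{0} + v_{6} + v_{8} + v_{9}  so sig = (2; 1,1,1,1)
  P={3,10}:  v_{3} + v_{10} = v_{0} + v_{2} + v_{8} + v_{9}  so sig = (2; 1,1,1,1)
  P={4,5}:  v_{4} + v_{5} = v_{0} + 2·v_{7} + v_{9} + v_{10}  so sig = (2; 1,1,1,2)
  P={4,6}:  v_{4} + v_{6} = 2·v_{0} + 2·v_{7} + v_{8} + 2·v_{9}  so sig = (2; 1,2,2,2)
  P={3,4}:  v_{3} + v_{4} = 3·v_{0} + v_{7} + 2·v_{8} + 3·v_{9}  so sig = (2; 1,2,3,3)
  P={1,3}:  v_{1} + v_{3} = 2·v_{0} + 2·v_{8} + 2·v_{9}  so sig = (2; 2,2,2)
  P={4,8,10}:  v_{4} + v_{8} + v_{10} = 2·v_{1}  so sig = (3; 2)
  P={0,5,8,9}:  v_{0} + v_{5} + v_{8} + v_{9} = 0  so sig = (4; —)
  P={0,1,7,9}:  v_{0} + v_{1} + v_{7} + v_{9} = v_{4}  so sig = (4; 1)
  P={0,2,6,8,9}:  v_{0} + v_{2} + v_{6} + v_{8} + v_{9} = v_{3}  so sig = (5; 1)
  P={0,7,8,9,10}:  v_{0} + v_{7} + v_{8} + v_{9} + v_{10} = v_{1}  so sig = (5; 1)

so the primitive-relation signature multiset is
{ (2; —) ×2,  (2; 1,1) ×2,  (2; 1,1,1),  (2; 1,1,1,1) ×4,  (2; 1,1,1,2),  (2; 1,2,2,2),  (2; 1,2,3,3),  (2; 2,2,2),  (3; 2),  (4; —),  (4; 1),  (5; 1) ×2 }


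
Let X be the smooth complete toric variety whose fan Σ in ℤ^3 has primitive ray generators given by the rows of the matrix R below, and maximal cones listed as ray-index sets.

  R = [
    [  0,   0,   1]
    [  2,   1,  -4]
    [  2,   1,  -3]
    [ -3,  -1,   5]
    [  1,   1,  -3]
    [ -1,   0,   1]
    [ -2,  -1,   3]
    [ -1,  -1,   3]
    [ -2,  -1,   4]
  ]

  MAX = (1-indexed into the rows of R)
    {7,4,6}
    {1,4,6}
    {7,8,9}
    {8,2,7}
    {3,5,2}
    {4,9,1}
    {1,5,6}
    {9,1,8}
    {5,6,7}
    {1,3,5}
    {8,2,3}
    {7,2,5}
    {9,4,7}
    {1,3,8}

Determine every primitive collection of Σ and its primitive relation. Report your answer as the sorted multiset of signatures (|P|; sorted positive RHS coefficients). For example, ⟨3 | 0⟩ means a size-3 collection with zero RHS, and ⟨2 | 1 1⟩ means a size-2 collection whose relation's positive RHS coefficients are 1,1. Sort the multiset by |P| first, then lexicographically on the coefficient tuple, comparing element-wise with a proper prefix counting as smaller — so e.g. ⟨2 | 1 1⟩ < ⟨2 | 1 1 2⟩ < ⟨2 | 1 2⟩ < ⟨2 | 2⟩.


The 15 primitive collections of Σ (r=9, n=3):

  {2,9}:  v_{2} + v_{9} = 0 ; sig = ⟨2 | 0⟩
  {3,7}:  v_{3} + v_{7} = 0 ; sig = ⟨2 | 0⟩
  {5,8}:  v_{5} + v_{8} = 0 ; sig = ⟨2 | 0⟩
  {1,2}:  v_{1} + v_{2} = v_{3} ; sig = ⟨2 | 1⟩
  {1,7}:  v_{1} + v_{7} = v_{9} ; sig = ⟨2 | 1⟩
  {2,4}:  v_{2} + v_{4} = v_{6} ; sig = ⟨2 | 1⟩
  {2,6}:  v_{2} + v_{6} = v_{5} ; sig = ⟨2 | 1⟩
  {3,9}:  v_{3} + v_{9} = v_{1} ; sig = ⟨2 | 1⟩
  {5,9}:  v_{5} + v_{9} = v_{6} ; sig = ⟨2 | 1⟩
  {6,8}:  v_{6} + v_{8} = v_{9} ; sig = ⟨2 | 1⟩
  {6,9}:  v_{6} + v_{9} = v_{4} ; sig = ⟨2 | 1⟩
  {3,4}:  v_{3} + v_{4} = v_{1} + v_{6} ; sig = ⟨2 | 1 1⟩
  {3,6}:  v_{3} + v_{6} = v_{1} + v_{5} ; sig = ⟨2 | 1 1⟩
  {4,5}:  v_{4} + v_{5} = 2·v_{6} ; sig = ⟨2 | 2⟩
  {4,8}:  v_{4} + v_{8} = 2·v_{9} ; sig = ⟨2 | 2⟩

Sorted signature multiset PRS(X):
[⟨2 | 0⟩, ⟨2 | 0⟩, ⟨2 | 0⟩, ⟨2 | 1⟩, ⟨2 | 1⟩, ⟨2 | 1⟩, ⟨2 | 1⟩, ⟨2 | 1⟩, ⟨2 | 1⟩, ⟨2 | 1⟩, ⟨2 | 1⟩, ⟨2 | 1 1⟩, ⟨2 | 1 1⟩, ⟨2 | 2⟩, ⟨2 | 2⟩]
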